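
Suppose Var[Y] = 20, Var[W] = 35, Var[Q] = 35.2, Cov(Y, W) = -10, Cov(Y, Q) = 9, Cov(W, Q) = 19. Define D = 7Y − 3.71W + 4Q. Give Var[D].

Var[D] = a²·Var[Y] + b²·Var[W] + c²·Var[Q] + 2ab·Cov(Y, W) + 2ac·Cov(Y, Q) + 2bc·Cov(W, Q), with a = 7, b = -3.71, c = 4.
= 980 + 481.7435 + 563.2 + 519.4 + 504 + (-563.92)
= 2484.4235.

Var[D] = 2484.4235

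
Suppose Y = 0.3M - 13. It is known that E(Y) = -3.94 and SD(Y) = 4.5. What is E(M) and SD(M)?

From Y = 0.3M - 13: E(Y) = a·E(M) + b, so E(M) = (E(Y) − b)/a = (-3.94 − (-13))/0.3 = 30.2.
SD(Y) = |a|·SD(M), so SD(M) = 4.5/|0.3| = 15.

E(M) = 30.2, SD(M) = 15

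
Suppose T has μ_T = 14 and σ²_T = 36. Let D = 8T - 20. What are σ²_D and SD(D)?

σ²_D = 2304, SD(D) = 48

D = 8T - 20 is linear with a = 8, b = -20.
σ²_D = a²·σ²_T = 8²·36 = 2304 (the additive constant -20 does not affect variance).
SD(T) = √36 = 6.
SD(D) = |a|·SD(T) = |8|·6 = 48.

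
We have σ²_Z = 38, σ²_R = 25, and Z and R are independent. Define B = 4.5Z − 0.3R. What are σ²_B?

σ²_B = 771.75

σ²_B = a²·σ²_Z + b²·σ²_R + 2ab·covariance of Z and R with a = 4.5, b = -0.3.
Independence gives covariance of Z and R = 0.
= 4.5²·38 + (-0.3)²·25 + 2·4.5·(-0.3)·0
= 769.5 + 2.25 + 0 = 771.75.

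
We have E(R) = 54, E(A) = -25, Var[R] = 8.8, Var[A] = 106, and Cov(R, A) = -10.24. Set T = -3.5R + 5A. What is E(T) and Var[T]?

E(T) = (-3.5)·E(R) + 5·E(A) = (-3.5)·54 + 5·(-25) = -314.
Var[T] = a²·Var[R] + b²·Var[A] + 2ab·Cov(R, A) with a = -3.5, b = 5.
= (-3.5)²·8.8 + 5²·106 + 2·(-3.5)·5·(-10.24)
= 107.8 + 2650 + 358.4 = 3116.2.

E(T) = -314, Var[T] = 3116.2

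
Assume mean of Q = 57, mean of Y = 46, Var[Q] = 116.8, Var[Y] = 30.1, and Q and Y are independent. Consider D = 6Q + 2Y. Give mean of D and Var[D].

mean of D = 6·mean of Q + 2·mean of Y = 6·57 + 2·46 = 434.
Var[D] = a²·Var[Q] + b²·Var[Y] + 2ab·covariance of Q and Y with a = 6, b = 2.
Independence gives covariance of Q and Y = 0.
= 6²·116.8 + 2²·30.1 + 2·6·2·0
= 4204.8 + 120.4 + 0 = 4325.2.

mean of D = 434, Var[D] = 4325.2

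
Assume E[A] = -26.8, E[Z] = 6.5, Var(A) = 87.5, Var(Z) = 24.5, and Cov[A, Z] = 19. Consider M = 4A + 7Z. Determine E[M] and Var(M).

E[M] = -61.7, Var(M) = 3664.5

E[M] = 4·E[A] + 7·E[Z] = 4·(-26.8) + 7·6.5 = -61.7.
Var(M) = a²·Var(A) + b²·Var(Z) + 2ab·Cov[A, Z] with a = 4, b = 7.
= 4²·87.5 + 7²·24.5 + 2·4·7·19
= 1400 + 1200.5 + 1064 = 3664.5.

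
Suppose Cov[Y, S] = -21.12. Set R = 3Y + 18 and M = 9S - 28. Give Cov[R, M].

Cov[R, M] = -570.24

Cov[R, M] = a·c·Cov[Y, S] = 3·9·(-21.12) = -570.24. Additive constants drop out.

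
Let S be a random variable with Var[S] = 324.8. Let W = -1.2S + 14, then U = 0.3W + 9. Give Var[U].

Var[U] = 42.09408

Var[W] = (-1.2)²·324.8 = 467.712.
Var[U] = 0.3²·467.712 = 42.09408.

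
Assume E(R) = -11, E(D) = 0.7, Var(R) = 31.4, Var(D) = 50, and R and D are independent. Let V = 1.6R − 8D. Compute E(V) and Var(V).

E(V) = 1.6·E(R) + (-8)·E(D) = 1.6·(-11) + (-8)·0.7 = -23.2.
Var(V) = a²·Var(R) + b²·Var(D) + 2ab·covariance of R and D with a = 1.6, b = -8.
Independence gives covariance of R and D = 0.
= 1.6²·31.4 + (-8)²·50 + 2·1.6·(-8)·0
= 80.384 + 3200 + 0 = 3280.384.

E(V) = -23.2, Var(V) = 3280.384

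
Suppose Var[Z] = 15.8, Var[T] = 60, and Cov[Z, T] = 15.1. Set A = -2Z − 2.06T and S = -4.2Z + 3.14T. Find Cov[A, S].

Cov[A, S] = -219.5668

By bilinearity, Cov[A, S] = ac·Var[Z] + bd·Var[T] + (ad+bc)·Cov[Z, T], with a=-2, b=-2.06, c=-4.2, d=3.14.
ac·Var[Z] = (-2)·(-4.2)·15.8 = 132.72
bd·Var[T] = (-2.06)·3.14·60 = -388.104
(ad+bc)·Cov[Z, T] = (2.372)·15.1 = 35.8172
Cov[A, S] = 132.72 + (-388.104) + 35.8172 = -219.5668.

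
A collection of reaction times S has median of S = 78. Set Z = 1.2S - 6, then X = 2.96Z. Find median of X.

median of Z = 1.2·78 + (-6) = 87.6.
median of X = 2.96·87.6 = 259.296.

median of X = 259.296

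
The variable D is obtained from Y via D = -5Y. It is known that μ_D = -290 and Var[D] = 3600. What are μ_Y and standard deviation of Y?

From D = -5Y: μ_D = a·μ_Y + b, so μ_Y = (μ_D − b)/a = (-290 − 0)/(-5) = 58.
standard deviation of D = √3600 = 60.
standard deviation of D = |a|·standard deviation of Y, so standard deviation of Y = 60/|-5| = 12.

μ_Y = 58, standard deviation of Y = 12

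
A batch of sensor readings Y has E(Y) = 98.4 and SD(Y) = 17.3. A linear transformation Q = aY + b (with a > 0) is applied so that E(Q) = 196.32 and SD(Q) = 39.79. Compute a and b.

a = 2.3, b = -30

SD(Q) = a·SD(Y) (a > 0), so a = 39.79/17.3 = 2.3.
E(Q) = a·E(Y) + b, so b = 196.32 − 2.3·98.4 = -30.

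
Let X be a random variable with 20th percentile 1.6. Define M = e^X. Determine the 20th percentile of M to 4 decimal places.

20th percentile of M = 4.953

e^X is increasing, so P_{20}(M) = g(P_{20}(X)) ≈ 4.953.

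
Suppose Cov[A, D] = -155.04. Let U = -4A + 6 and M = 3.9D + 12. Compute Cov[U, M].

Cov[U, M] = a·c·Cov[A, D] = (-4)·3.9·(-155.04) = 2418.624. Additive constants drop out.

Cov[U, M] = 2418.624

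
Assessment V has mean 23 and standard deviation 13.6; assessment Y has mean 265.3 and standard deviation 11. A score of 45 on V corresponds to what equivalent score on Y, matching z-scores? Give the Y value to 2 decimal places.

Y = 283.09

z = (45 − 23)/13.6 ≈ 1.6176.
Y = 265.3 + z·11 = 265.3 + (45 − 23)·11/13.6 ≈ 283.09.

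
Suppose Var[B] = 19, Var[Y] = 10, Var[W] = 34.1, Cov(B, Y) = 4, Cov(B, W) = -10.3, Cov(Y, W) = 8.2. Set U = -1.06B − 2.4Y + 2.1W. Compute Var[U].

Var[U] = 212.881

Var[U] = a²·Var[B] + b²·Var[Y] + c²·Var[W] + 2ab·Cov(B, Y) + 2ac·Cov(B, W) + 2bc·Cov(Y, W), with a = -1.06, b = -2.4, c = 2.1.
= 21.3484 + 57.6 + 150.381 + 20.352 + 45.8556 + (-82.656)
= 212.881.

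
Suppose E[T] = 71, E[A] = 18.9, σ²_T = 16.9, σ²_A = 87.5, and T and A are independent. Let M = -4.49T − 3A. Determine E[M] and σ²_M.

E[M] = -375.49, σ²_M = 1128.20569

E[M] = (-4.49)·E[T] + (-3)·E[A] = (-4.49)·71 + (-3)·18.9 = -375.49.
σ²_M = a²·σ²_T + b²·σ²_A + 2ab·Cov(T, A) with a = -4.49, b = -3.
Independence gives Cov(T, A) = 0.
= (-4.49)²·16.9 + (-3)²·87.5 + 2·(-4.49)·(-3)·0
= 340.70569 + 787.5 + 0 = 1128.20569.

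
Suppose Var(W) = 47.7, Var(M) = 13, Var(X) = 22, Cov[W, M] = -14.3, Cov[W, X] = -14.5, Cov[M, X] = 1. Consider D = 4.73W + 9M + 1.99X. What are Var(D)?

Var(D) = 752.65923

Var(D) = a²·Var(W) + b²·Var(M) + c²·Var(X) + 2ab·Cov[W, M] + 2ac·Cov[W, X] + 2bc·Cov[M, X], with a = 4.73, b = 9, c = 1.99.
= 1067.18733 + 1053 + 87.1222 + (-1217.502) + (-272.9683) + 35.82
= 752.65923.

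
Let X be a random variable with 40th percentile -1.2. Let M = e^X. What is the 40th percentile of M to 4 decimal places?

e^X is increasing, so P_{40}(M) = g(P_{40}(X)) ≈ 0.3012.

40th percentile of M = 0.3012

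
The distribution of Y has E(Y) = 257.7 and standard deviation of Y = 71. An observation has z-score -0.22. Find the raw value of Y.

Y = 242.08

Y = E(Y) + z·standard deviation of Y = 257.7 + (-0.22)·71 = 242.08.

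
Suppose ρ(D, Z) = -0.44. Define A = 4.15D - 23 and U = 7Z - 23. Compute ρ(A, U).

Linear rescalings preserve correlation up to sign; here the slopes 4.15 and 7 have the same sign, so ρ(A, U) = ρ(D, Z) = -0.44.

ρ(A, U) = -0.44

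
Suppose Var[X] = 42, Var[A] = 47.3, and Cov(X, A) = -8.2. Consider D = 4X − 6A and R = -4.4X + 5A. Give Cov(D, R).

By bilinearity, Cov(D, R) = ac·Var[X] + bd·Var[A] + (ad+bc)·Cov(X, A), with a=4, b=-6, c=-4.4, d=5.
ac·Var[X] = 4·(-4.4)·42 = -739.2
bd·Var[A] = (-6)·5·47.3 = -1419
(ad+bc)·Cov(X, A) = (46.4)·(-8.2) = -380.48
Cov(D, R) = -739.2 + (-1419) + (-380.48) = -2538.68.

Cov(D, R) = -2538.68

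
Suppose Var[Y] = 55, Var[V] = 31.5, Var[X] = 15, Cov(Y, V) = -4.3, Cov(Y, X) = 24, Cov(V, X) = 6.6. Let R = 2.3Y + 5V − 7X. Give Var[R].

Var[R] = 479.75

Var[R] = a²·Var[Y] + b²·Var[V] + c²·Var[X] + 2ab·Cov(Y, V) + 2ac·Cov(Y, X) + 2bc·Cov(V, X), with a = 2.3, b = 5, c = -7.
= 290.95 + 787.5 + 735 + (-98.9) + (-772.8) + (-462)
= 479.75.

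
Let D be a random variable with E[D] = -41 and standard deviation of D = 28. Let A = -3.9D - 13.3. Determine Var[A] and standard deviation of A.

A = -3.9D - 13.3 is linear with a = -3.9, b = -13.3.
Var[D] = 28² = 784.
Var[A] = a²·Var[D] = (-3.9)²·784 = 11924.64 (the additive constant -13.3 does not affect variance).
standard deviation of A = |a|·standard deviation of D = |-3.9|·28 = 109.2.

Var[A] = 11924.64, standard deviation of A = 109.2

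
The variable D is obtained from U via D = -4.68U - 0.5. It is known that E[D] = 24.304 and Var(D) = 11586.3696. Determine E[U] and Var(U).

E[U] = -5.3, Var(U) = 529

From D = -4.68U - 0.5: E[D] = a·E[U] + b, so E[U] = (E[D] − b)/a = (24.304 − (-0.5))/(-4.68) = -5.3.
Var(D) = a²·Var(U), so Var(U) = 11586.3696/(-4.68)² = 529.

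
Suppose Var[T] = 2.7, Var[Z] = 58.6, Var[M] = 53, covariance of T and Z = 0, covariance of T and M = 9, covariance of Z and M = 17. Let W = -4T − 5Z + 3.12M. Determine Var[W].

Var[W] = a²·Var[T] + b²·Var[Z] + c²·Var[M] + 2ab·covariance of T and Z + 2ac·covariance of T and M + 2bc·covariance of Z and M, with a = -4, b = -5, c = 3.12.
= 43.2 + 1465 + 515.9232 + 0 + (-224.64) + (-530.4)
= 1269.0832.

Var[W] = 1269.0832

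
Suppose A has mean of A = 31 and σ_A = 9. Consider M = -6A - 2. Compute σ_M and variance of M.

M = -6A - 2 is linear with a = -6, b = -2.
σ_M = |a|·σ_A = |-6|·9 = 54.
variance of A = 9² = 81.
variance of M = a²·variance of A = (-6)²·81 = 2916 (the additive constant -2 does not affect variance).

σ_M = 54, variance of M = 2916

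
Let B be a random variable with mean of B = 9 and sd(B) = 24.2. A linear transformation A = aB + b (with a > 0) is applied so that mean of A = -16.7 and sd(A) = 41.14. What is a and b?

sd(A) = a·sd(B) (a > 0), so a = 41.14/24.2 = 1.7.
mean of A = a·mean of B + b, so b = -16.7 − 1.7·9 = -32.

a = 1.7, b = -32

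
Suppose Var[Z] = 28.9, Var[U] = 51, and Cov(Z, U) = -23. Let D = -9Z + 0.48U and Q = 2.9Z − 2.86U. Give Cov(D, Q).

Cov(D, Q) = -1448.3388

By bilinearity, Cov(D, Q) = ac·Var[Z] + bd·Var[U] + (ad+bc)·Cov(Z, U), with a=-9, b=0.48, c=2.9, d=-2.86.
ac·Var[Z] = (-9)·2.9·28.9 = -754.29
bd·Var[U] = 0.48·(-2.86)·51 = -70.0128
(ad+bc)·Cov(Z, U) = (27.132)·(-23) = -624.036
Cov(D, Q) = -754.29 + (-70.0128) + (-624.036) = -1448.3388.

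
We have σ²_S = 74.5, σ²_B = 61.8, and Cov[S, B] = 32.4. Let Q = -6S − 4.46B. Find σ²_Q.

σ²_Q = 5645.34888

σ²_Q = a²·σ²_S + b²·σ²_B + 2ab·Cov[S, B] with a = -6, b = -4.46.
= (-6)²·74.5 + (-4.46)²·61.8 + 2·(-6)·(-4.46)·32.4
= 2682 + 1229.30088 + 1734.048 = 5645.34888.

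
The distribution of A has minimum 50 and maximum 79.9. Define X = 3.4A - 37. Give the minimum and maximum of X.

a = 3.4 > 0, so min(X) = a·min(A)+b = 3.4·50 + (-37) = 133 and max(X) = 3.4·79.9 + (-37) = 234.66.

min(X) = 133, max(X) = 234.66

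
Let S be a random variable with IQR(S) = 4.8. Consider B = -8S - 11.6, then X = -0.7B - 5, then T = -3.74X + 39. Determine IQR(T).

IQR(B) = |-8|·4.8 = 38.4.
IQR(X) = |-0.7|·38.4 = 26.88.
IQR(T) = |-3.74|·26.88 = 100.5312.

IQR(T) = 100.5312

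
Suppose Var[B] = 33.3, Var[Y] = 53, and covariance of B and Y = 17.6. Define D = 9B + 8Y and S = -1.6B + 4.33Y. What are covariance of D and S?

covariance of D and S = 1816.992

By bilinearity, covariance of D and S = ac·Var[B] + bd·Var[Y] + (ad+bc)·covariance of B and Y, with a=9, b=8, c=-1.6, d=4.33.
ac·Var[B] = 9·(-1.6)·33.3 = -479.52
bd·Var[Y] = 8·4.33·53 = 1835.92
(ad+bc)·covariance of B and Y = (26.17)·17.6 = 460.592
covariance of D and S = -479.52 + 1835.92 + 460.592 = 1816.992.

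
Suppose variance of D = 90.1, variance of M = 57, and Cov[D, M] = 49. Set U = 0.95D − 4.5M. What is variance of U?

variance of U = a²·variance of D + b²·variance of M + 2ab·Cov[D, M] with a = 0.95, b = -4.5.
= 0.95²·90.1 + (-4.5)²·57 + 2·0.95·(-4.5)·49
= 81.31525 + 1154.25 + (-418.95) = 816.61525.

variance of U = 816.61525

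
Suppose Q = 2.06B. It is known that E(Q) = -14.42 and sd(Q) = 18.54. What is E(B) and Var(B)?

From Q = 2.06B: E(Q) = a·E(B) + b, so E(B) = (E(Q) − b)/a = (-14.42 − 0)/2.06 = -7.
Var(Q) = 18.54² = 343.7316.
Var(Q) = a²·Var(B), so Var(B) = 343.7316/2.06² = 81.

E(B) = -7, Var(B) = 81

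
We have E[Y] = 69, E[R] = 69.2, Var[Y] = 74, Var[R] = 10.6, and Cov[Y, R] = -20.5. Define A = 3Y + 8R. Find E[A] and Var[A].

E[A] = 760.6, Var[A] = 360.4

E[A] = 3·E[Y] + 8·E[R] = 3·69 + 8·69.2 = 760.6.
Var[A] = a²·Var[Y] + b²·Var[R] + 2ab·Cov[Y, R] with a = 3, b = 8.
= 3²·74 + 8²·10.6 + 2·3·8·(-20.5)
= 666 + 678.4 + (-984) = 360.4.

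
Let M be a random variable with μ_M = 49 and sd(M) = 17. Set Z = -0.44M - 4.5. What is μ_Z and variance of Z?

μ_Z = -26.06, variance of Z = 55.9504

Z = -0.44M - 4.5 is linear with a = -0.44, b = -4.5.
μ_Z = a·μ_M + b = (-0.44)·49 + (-4.5) = -26.06.
variance of M = 17² = 289.
variance of Z = a²·variance of M = (-0.44)²·289 = 55.9504 (the additive constant -4.5 does not affect variance).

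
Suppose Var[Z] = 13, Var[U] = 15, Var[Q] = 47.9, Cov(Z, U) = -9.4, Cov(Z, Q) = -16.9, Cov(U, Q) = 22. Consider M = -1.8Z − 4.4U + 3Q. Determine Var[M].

Var[M] = 216.444

Var[M] = a²·Var[Z] + b²·Var[U] + c²·Var[Q] + 2ab·Cov(Z, U) + 2ac·Cov(Z, Q) + 2bc·Cov(U, Q), with a = -1.8, b = -4.4, c = 3.
= 42.12 + 290.4 + 431.1 + (-148.896) + 182.52 + (-580.8)
= 216.444.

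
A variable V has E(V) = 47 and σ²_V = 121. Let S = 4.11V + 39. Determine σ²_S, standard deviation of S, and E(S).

S = 4.11V + 39 is linear with a = 4.11, b = 39.
σ²_S = a²·σ²_V = 4.11²·121 = 2043.9441 (the additive constant 39 does not affect variance).
standard deviation of V = √121 = 11.
standard deviation of S = |a|·standard deviation of V = |4.11|·11 = 45.21.
E(S) = a·E(V) + b = 4.11·47 + 39 = 232.17.

σ²_S = 2043.9441, standard deviation of S = 45.21, E(S) = 232.17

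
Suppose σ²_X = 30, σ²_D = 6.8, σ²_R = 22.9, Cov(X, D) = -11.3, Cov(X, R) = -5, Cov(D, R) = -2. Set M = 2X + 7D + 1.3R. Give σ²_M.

σ²_M = 113.101

σ²_M = a²·σ²_X + b²·σ²_D + c²·σ²_R + 2ab·Cov(X, D) + 2ac·Cov(X, R) + 2bc·Cov(D, R), with a = 2, b = 7, c = 1.3.
= 120 + 333.2 + 38.701 + (-316.4) + (-26) + (-36.4)
= 113.101.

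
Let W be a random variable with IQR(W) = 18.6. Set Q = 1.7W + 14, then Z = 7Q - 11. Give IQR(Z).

IQR(Z) = 221.34

IQR(Q) = |1.7|·18.6 = 31.62.
IQR(Z) = |7|·31.62 = 221.34.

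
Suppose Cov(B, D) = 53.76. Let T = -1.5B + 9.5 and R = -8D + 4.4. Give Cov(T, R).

Cov(T, R) = a·c·Cov(B, D) = (-1.5)·(-8)·53.76 = 645.12. Additive constants drop out.

Cov(T, R) = 645.12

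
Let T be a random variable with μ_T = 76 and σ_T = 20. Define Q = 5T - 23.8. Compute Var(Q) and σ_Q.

Var(Q) = 10000, σ_Q = 100

Q = 5T - 23.8 is linear with a = 5, b = -23.8.
Var(T) = 20² = 400.
Var(Q) = a²·Var(T) = 5²·400 = 10000 (the additive constant -23.8 does not affect variance).
σ_Q = |a|·σ_T = |5|·20 = 100.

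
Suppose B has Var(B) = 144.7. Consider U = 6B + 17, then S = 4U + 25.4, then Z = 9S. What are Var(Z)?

Var(U) = 6²·144.7 = 5209.2.
Var(S) = 4²·5209.2 = 83347.2.
Var(Z) = 9²·83347.2 = 6751123.2.

Var(Z) = 6751123.2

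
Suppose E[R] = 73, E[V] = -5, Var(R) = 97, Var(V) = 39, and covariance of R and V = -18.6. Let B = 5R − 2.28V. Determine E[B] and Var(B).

E[B] = 376.4, Var(B) = 3051.8176

E[B] = 5·E[R] + (-2.28)·E[V] = 5·73 + (-2.28)·(-5) = 376.4.
Var(B) = a²·Var(R) + b²·Var(V) + 2ab·covariance of R and V with a = 5, b = -2.28.
= 5²·97 + (-2.28)²·39 + 2·5·(-2.28)·(-18.6)
= 2425 + 202.7376 + 424.08 = 3051.8176.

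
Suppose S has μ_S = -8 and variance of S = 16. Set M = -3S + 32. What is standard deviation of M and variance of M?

M = -3S + 32 is linear with a = -3, b = 32.
standard deviation of S = √16 = 4.
standard deviation of M = |a|·standard deviation of S = |-3|·4 = 12.
variance of M = a²·variance of S = (-3)²·16 = 144 (the additive constant 32 does not affect variance).

standard deviation of M = 12, variance of M = 144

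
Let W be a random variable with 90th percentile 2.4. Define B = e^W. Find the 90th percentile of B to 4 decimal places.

90th percentile of B = 11.0232

e^W is increasing, so P_{90}(B) = g(P_{90}(W)) ≈ 11.0232.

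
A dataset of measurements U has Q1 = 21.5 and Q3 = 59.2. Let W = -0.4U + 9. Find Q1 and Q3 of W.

a = -0.4 < 0 reverses order: Q1(W) comes from Q3(U), Q3(W) from Q1(U).
Q1(W) = (-0.4)·59.2 + 9 = -14.68; Q3(W) = (-0.4)·21.5 + 9 = 0.4.

Q1(W) = -14.68, Q3(W) = 0.4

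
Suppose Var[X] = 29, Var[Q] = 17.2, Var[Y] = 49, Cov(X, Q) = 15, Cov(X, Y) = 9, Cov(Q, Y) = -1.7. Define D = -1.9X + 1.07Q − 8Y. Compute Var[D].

Var[D] = a²·Var[X] + b²·Var[Q] + c²·Var[Y] + 2ab·Cov(X, Q) + 2ac·Cov(X, Y) + 2bc·Cov(Q, Y), with a = -1.9, b = 1.07, c = -8.
= 104.69 + 19.69228 + 3136 + (-60.99) + 273.6 + 29.104
= 3502.09628.

Var[D] = 3502.09628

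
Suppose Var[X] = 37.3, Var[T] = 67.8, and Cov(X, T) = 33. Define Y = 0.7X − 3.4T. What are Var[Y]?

Var[Y] = a²·Var[X] + b²·Var[T] + 2ab·Cov(X, T) with a = 0.7, b = -3.4.
= 0.7²·37.3 + (-3.4)²·67.8 + 2·0.7·(-3.4)·33
= 18.277 + 783.768 + (-157.08) = 644.965.

Var[Y] = 644.965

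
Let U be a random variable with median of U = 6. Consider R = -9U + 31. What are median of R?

median of R = -23

A linear map preserves order up to sign, so median of R = a·median of U + b = (-9)·6 + 31 = -23.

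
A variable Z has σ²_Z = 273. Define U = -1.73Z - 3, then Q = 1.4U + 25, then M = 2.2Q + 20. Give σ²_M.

σ²_U = (-1.73)²·273 = 817.0617.
σ²_Q = 1.4²·817.0617 = 1601.440932.
σ²_M = 2.2²·1601.440932 = 7750.97411088.

σ²_M = 7750.97411088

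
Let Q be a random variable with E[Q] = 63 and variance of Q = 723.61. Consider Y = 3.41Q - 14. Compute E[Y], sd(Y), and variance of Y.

Y = 3.41Q - 14 is linear with a = 3.41, b = -14.
E[Y] = a·E[Q] + b = 3.41·63 + (-14) = 200.83.
sd(Q) = √723.61 = 26.9.
sd(Y) = |a|·sd(Q) = |3.41|·26.9 = 91.729.
variance of Y = a²·variance of Q = 3.41²·723.61 = 8414.209441 (the additive constant -14 does not affect variance).

E[Y] = 200.83, sd(Y) = 91.729, variance of Y = 8414.209441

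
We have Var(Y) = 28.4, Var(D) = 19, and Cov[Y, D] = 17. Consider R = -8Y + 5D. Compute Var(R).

Var(R) = a²·Var(Y) + b²·Var(D) + 2ab·Cov[Y, D] with a = -8, b = 5.
= (-8)²·28.4 + 5²·19 + 2·(-8)·5·17
= 1817.6 + 475 + (-1360) = 932.6.

Var(R) = 932.6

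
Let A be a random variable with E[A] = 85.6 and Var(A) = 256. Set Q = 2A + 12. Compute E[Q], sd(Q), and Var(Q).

E[Q] = 183.2, sd(Q) = 32, Var(Q) = 1024

Q = 2A + 12 is linear with a = 2, b = 12.
E[Q] = a·E[A] + b = 2·85.6 + 12 = 183.2.
sd(A) = √256 = 16.
sd(Q) = |a|·sd(A) = |2|·16 = 32.
Var(Q) = a²·Var(A) = 2²·256 = 1024 (the additive constant 12 does not affect variance).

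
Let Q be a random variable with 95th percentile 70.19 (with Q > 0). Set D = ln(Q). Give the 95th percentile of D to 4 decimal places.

95th percentile of D = 4.2512

ln(Q) is increasing, so P_{95}(D) = g(P_{95}(Q)) ≈ 4.2512.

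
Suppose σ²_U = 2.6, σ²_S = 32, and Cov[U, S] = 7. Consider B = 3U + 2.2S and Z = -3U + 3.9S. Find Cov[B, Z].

Cov[B, Z] = 286.86

By bilinearity, Cov[B, Z] = ac·σ²_U + bd·σ²_S + (ad+bc)·Cov[U, S], with a=3, b=2.2, c=-3, d=3.9.
ac·σ²_U = 3·(-3)·2.6 = -23.4
bd·σ²_S = 2.2·3.9·32 = 274.56
(ad+bc)·Cov[U, S] = (5.1)·7 = 35.7
Cov[B, Z] = -23.4 + 274.56 + 35.7 = 286.86.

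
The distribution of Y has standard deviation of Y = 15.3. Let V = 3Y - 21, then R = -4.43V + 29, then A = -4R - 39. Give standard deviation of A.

standard deviation of A = 813.348

standard deviation of V = |3|·15.3 = 45.9.
standard deviation of R = |-4.43|·45.9 = 203.337.
standard deviation of A = |-4|·203.337 = 813.348.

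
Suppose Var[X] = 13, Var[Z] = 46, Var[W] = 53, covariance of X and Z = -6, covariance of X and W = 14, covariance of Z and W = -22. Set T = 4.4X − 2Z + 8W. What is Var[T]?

Var[T] = 5622.88

Var[T] = a²·Var[X] + b²·Var[Z] + c²·Var[W] + 2ab·covariance of X and Z + 2ac·covariance of X and W + 2bc·covariance of Z and W, with a = 4.4, b = -2, c = 8.
= 251.68 + 184 + 3392 + 105.6 + 985.6 + 704
= 5622.88.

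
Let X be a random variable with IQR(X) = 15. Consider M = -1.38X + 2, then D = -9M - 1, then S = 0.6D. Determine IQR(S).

IQR(M) = |-1.38|·15 = 20.7.
IQR(D) = |-9|·20.7 = 186.3.
IQR(S) = |0.6|·186.3 = 111.78.

IQR(S) = 111.78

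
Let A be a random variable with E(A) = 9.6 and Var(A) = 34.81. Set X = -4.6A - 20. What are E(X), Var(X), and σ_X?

E(X) = -64.16, Var(X) = 736.5796, σ_X = 27.14

X = -4.6A - 20 is linear with a = -4.6, b = -20.
E(X) = a·E(A) + b = (-4.6)·9.6 + (-20) = -64.16.
Var(X) = a²·Var(A) = (-4.6)²·34.81 = 736.5796 (the additive constant -20 does not affect variance).
σ_A = √34.81 = 5.9.
σ_X = |a|·σ_A = |-4.6|·5.9 = 27.14.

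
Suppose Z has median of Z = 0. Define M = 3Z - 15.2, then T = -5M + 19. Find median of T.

median of T = 95

median of M = 3·0 + (-15.2) = -15.2.
median of T = (-5)·(-15.2) + 19 = 95.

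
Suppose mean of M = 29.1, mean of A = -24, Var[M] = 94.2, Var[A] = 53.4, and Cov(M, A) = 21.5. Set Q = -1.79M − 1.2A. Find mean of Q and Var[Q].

mean of Q = (-1.79)·mean of M + (-1.2)·mean of A = (-1.79)·29.1 + (-1.2)·(-24) = -23.289.
Var[Q] = a²·Var[M] + b²·Var[A] + 2ab·Cov(M, A) with a = -1.79, b = -1.2.
= (-1.79)²·94.2 + (-1.2)²·53.4 + 2·(-1.79)·(-1.2)·21.5
= 301.82622 + 76.896 + 92.364 = 471.08622.

mean of Q = -23.289, Var[Q] = 471.08622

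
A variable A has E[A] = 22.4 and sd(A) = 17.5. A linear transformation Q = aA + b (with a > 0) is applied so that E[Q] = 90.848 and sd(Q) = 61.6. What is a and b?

a = 3.52, b = 12

sd(Q) = a·sd(A) (a > 0), so a = 61.6/17.5 = 3.52.
E[Q] = a·E[A] + b, so b = 90.848 − 3.52·22.4 = 12.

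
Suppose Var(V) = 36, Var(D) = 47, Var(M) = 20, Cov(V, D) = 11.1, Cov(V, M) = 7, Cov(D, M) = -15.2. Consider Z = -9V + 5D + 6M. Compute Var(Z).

Var(Z) = a²·Var(V) + b²·Var(D) + c²·Var(M) + 2ab·Cov(V, D) + 2ac·Cov(V, M) + 2bc·Cov(D, M), with a = -9, b = 5, c = 6.
= 2916 + 1175 + 720 + (-999) + (-756) + (-912)
= 2144.

Var(Z) = 2144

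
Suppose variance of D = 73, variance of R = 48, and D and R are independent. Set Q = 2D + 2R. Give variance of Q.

variance of Q = 484

variance of Q = a²·variance of D + b²·variance of R + 2ab·Cov(D, R) with a = 2, b = 2.
Independence gives Cov(D, R) = 0.
= 2²·73 + 2²·48 + 2·2·2·0
= 292 + 192 + 0 = 484.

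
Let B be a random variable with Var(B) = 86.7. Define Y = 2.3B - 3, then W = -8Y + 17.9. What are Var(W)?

Var(Y) = 2.3²·86.7 = 458.643.
Var(W) = (-8)²·458.643 = 29353.152.

Var(W) = 29353.152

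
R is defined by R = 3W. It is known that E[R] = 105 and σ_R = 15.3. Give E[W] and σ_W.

E[W] = 35, σ_W = 5.1

From R = 3W: E[R] = a·E[W] + b, so E[W] = (E[R] − b)/a = (105 − 0)/3 = 35.
σ_R = |a|·σ_W, so σ_W = 15.3/|3| = 5.1.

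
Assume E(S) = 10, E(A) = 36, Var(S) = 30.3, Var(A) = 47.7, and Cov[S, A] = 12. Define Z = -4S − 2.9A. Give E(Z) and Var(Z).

E(Z) = (-4)·E(S) + (-2.9)·E(A) = (-4)·10 + (-2.9)·36 = -144.4.
Var(Z) = a²·Var(S) + b²·Var(A) + 2ab·Cov[S, A] with a = -4, b = -2.9.
= (-4)²·30.3 + (-2.9)²·47.7 + 2·(-4)·(-2.9)·12
= 484.8 + 401.157 + 278.4 = 1164.357.

E(Z) = -144.4, Var(Z) = 1164.357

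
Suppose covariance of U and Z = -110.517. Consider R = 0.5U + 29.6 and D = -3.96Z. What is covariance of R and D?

covariance of R and D = 218.82366

covariance of R and D = a·c·covariance of U and Z = 0.5·(-3.96)·(-110.517) = 218.82366. Additive constants drop out.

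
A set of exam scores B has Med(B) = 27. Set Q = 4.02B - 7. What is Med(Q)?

A linear map preserves order up to sign, so Med(Q) = a·Med(B) + b = 4.02·27 + (-7) = 101.54.

Med(Q) = 101.54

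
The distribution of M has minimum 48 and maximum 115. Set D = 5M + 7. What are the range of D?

Range of M = 115 − 48 = 67.
Range(D) = |a|·Range(M) = |5|·67 = 335.

Range(D) = 335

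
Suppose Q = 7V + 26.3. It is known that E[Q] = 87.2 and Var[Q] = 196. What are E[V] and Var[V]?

E[V] = 8.7, Var[V] = 4

From Q = 7V + 26.3: E[Q] = a·E[V] + b, so E[V] = (E[Q] − b)/a = (87.2 − 26.3)/7 = 8.7.
Var[Q] = a²·Var[V], so Var[V] = 196/7² = 4.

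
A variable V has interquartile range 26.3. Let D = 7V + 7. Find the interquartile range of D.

Under D = aV + b, IQR(D) = |a|·IQR(V) = |7|·26.3 = 184.1 (shifts cancel; spread scales by |a|).

IQR(D) = 184.1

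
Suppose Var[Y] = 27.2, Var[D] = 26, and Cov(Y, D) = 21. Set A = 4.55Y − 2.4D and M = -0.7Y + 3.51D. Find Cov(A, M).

Cov(A, M) = 65.0045

By bilinearity, Cov(A, M) = ac·Var[Y] + bd·Var[D] + (ad+bc)·Cov(Y, D), with a=4.55, b=-2.4, c=-0.7, d=3.51.
ac·Var[Y] = 4.55·(-0.7)·27.2 = -86.632
bd·Var[D] = (-2.4)·3.51·26 = -219.024
(ad+bc)·Cov(Y, D) = (17.6505)·21 = 370.6605
Cov(A, M) = -86.632 + (-219.024) + 370.6605 = 65.0045.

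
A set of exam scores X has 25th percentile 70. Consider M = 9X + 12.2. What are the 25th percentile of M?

Since a = 9 > 0 the transformation is increasing, so the 25th percentile of M = a·(P_{25} of X) + b = 9·70 + 12.2 = 642.2.

25th percentile of M = 642.2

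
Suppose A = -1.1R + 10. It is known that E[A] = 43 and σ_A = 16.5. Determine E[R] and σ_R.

E[R] = -30, σ_R = 15

From A = -1.1R + 10: E[A] = a·E[R] + b, so E[R] = (E[A] − b)/a = (43 − 10)/(-1.1) = -30.
σ_A = |a|·σ_R, so σ_R = 16.5/|-1.1| = 15.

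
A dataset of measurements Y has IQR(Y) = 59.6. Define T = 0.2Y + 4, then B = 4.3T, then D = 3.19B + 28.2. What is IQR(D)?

IQR(T) = |0.2|·59.6 = 11.92.
IQR(B) = |4.3|·11.92 = 51.256.
IQR(D) = |3.19|·51.256 = 163.50664.

IQR(D) = 163.50664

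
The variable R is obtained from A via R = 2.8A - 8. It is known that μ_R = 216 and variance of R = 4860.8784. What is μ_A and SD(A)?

From R = 2.8A - 8: μ_R = a·μ_A + b, so μ_A = (μ_R − b)/a = (216 − (-8))/2.8 = 80.
SD(R) = √4860.8784 = 69.72.
SD(R) = |a|·SD(A), so SD(A) = 69.72/|2.8| = 24.9.

μ_A = 80, SD(A) = 24.9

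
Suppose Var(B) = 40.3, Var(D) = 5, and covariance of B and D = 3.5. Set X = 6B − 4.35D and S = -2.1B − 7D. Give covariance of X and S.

covariance of X and S = -470.5575

By bilinearity, covariance of X and S = ac·Var(B) + bd·Var(D) + (ad+bc)·covariance of B and D, with a=6, b=-4.35, c=-2.1, d=-7.
ac·Var(B) = 6·(-2.1)·40.3 = -507.78
bd·Var(D) = (-4.35)·(-7)·5 = 152.25
(ad+bc)·covariance of B and D = (-32.865)·3.5 = -115.0275
covariance of X and S = -507.78 + 152.25 + (-115.0275) = -470.5575.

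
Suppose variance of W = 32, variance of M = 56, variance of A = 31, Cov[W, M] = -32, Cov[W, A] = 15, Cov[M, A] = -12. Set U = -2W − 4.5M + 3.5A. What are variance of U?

variance of U = a²·variance of W + b²·variance of M + c²·variance of A + 2ab·Cov[W, M] + 2ac·Cov[W, A] + 2bc·Cov[M, A], with a = -2, b = -4.5, c = 3.5.
= 128 + 1134 + 379.75 + (-576) + (-210) + 378
= 1233.75.

variance of U = 1233.75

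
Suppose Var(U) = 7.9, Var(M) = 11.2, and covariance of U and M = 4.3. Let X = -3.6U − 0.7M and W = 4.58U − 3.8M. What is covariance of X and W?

By bilinearity, covariance of X and W = ac·Var(U) + bd·Var(M) + (ad+bc)·covariance of U and M, with a=-3.6, b=-0.7, c=4.58, d=-3.8.
ac·Var(U) = (-3.6)·4.58·7.9 = -130.2552
bd·Var(M) = (-0.7)·(-3.8)·11.2 = 29.792
(ad+bc)·covariance of U and M = (10.474)·4.3 = 45.0382
covariance of X and W = -130.2552 + 29.792 + 45.0382 = -55.425.

covariance of X and W = -55.425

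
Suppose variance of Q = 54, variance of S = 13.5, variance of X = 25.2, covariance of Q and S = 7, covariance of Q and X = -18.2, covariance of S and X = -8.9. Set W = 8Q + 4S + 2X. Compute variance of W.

variance of W = 3496

variance of W = a²·variance of Q + b²·variance of S + c²·variance of X + 2ab·covariance of Q and S + 2ac·covariance of Q and X + 2bc·covariance of S and X, with a = 8, b = 4, c = 2.
= 3456 + 216 + 100.8 + 448 + (-582.4) + (-142.4)
= 3496.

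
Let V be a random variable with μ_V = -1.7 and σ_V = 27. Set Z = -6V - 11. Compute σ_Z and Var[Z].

Z = -6V - 11 is linear with a = -6, b = -11.
σ_Z = |a|·σ_V = |-6|·27 = 162.
Var[V] = 27² = 729.
Var[Z] = a²·Var[V] = (-6)²·729 = 26244 (the additive constant -11 does not affect variance).

σ_Z = 162, Var[Z] = 26244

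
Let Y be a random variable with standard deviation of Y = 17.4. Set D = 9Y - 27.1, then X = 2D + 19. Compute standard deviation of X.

standard deviation of X = 313.2

standard deviation of D = |9|·17.4 = 156.6.
standard deviation of X = |2|·156.6 = 313.2.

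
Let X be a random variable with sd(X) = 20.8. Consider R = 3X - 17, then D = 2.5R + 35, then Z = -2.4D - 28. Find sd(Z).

sd(R) = |3|·20.8 = 62.4.
sd(D) = |2.5|·62.4 = 156.
sd(Z) = |-2.4|·156 = 374.4.

sd(Z) = 374.4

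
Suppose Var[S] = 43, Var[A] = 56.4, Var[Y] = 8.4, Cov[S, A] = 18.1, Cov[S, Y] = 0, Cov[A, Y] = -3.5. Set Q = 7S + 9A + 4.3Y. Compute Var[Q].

Var[Q] = a²·Var[S] + b²·Var[A] + c²·Var[Y] + 2ab·Cov[S, A] + 2ac·Cov[S, Y] + 2bc·Cov[A, Y], with a = 7, b = 9, c = 4.3.
= 2107 + 4568.4 + 155.316 + 2280.6 + 0 + (-270.9)
= 8840.416.

Var[Q] = 8840.416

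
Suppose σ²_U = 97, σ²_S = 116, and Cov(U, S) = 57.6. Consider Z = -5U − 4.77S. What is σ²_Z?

σ²_Z = 7811.8564

σ²_Z = a²·σ²_U + b²·σ²_S + 2ab·Cov(U, S) with a = -5, b = -4.77.
= (-5)²·97 + (-4.77)²·116 + 2·(-5)·(-4.77)·57.6
= 2425 + 2639.3364 + 2747.52 = 7811.8564.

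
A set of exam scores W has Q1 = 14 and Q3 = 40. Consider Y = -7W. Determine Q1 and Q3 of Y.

a = -7 < 0 reverses order: Q1(Y) comes from Q3(W), Q3(Y) from Q1(W).
Q1(Y) = (-7)·40 = -280; Q3(Y) = (-7)·14 = -98.

Q1(Y) = -280, Q3(Y) = -98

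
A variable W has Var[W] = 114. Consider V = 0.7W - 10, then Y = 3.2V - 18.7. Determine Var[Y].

Var[V] = 0.7²·114 = 55.86.
Var[Y] = 3.2²·55.86 = 572.0064.

Var[Y] = 572.0064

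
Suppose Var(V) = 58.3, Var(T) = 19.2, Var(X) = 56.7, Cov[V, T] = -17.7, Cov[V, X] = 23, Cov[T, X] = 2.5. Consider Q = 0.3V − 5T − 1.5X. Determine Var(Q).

Var(Q) = a²·Var(V) + b²·Var(T) + c²·Var(X) + 2ab·Cov[V, T] + 2ac·Cov[V, X] + 2bc·Cov[T, X], with a = 0.3, b = -5, c = -1.5.
= 5.247 + 480 + 127.575 + 53.1 + (-20.7) + 37.5
= 682.722.

Var(Q) = 682.722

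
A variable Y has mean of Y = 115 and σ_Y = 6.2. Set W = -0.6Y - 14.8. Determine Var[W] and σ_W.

W = -0.6Y - 14.8 is linear with a = -0.6, b = -14.8.
Var[Y] = 6.2² = 38.44.
Var[W] = a²·Var[Y] = (-0.6)²·38.44 = 13.8384 (the additive constant -14.8 does not affect variance).
σ_W = |a|·σ_Y = |-0.6|·6.2 = 3.72.

Var[W] = 13.8384, σ_W = 3.72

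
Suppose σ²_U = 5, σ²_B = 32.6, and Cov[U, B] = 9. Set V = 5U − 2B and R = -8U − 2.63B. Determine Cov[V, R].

Cov[V, R] = -2.874

By bilinearity, Cov[V, R] = ac·σ²_U + bd·σ²_B + (ad+bc)·Cov[U, B], with a=5, b=-2, c=-8, d=-2.63.
ac·σ²_U = 5·(-8)·5 = -200
bd·σ²_B = (-2)·(-2.63)·32.6 = 171.476
(ad+bc)·Cov[U, B] = (2.85)·9 = 25.65
Cov[V, R] = -200 + 171.476 + 25.65 = -2.874.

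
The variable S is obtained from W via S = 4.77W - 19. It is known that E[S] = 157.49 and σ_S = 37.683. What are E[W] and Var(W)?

From S = 4.77W - 19: E[S] = a·E[W] + b, so E[W] = (E[S] − b)/a = (157.49 − (-19))/4.77 = 37.
Var(S) = 37.683² = 1420.008489.
Var(S) = a²·Var(W), so Var(W) = 1420.008489/4.77² = 62.41.

E[W] = 37, Var(W) = 62.41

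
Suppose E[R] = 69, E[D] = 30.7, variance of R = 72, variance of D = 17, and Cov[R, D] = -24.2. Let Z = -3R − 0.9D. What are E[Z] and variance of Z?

E[Z] = (-3)·E[R] + (-0.9)·E[D] = (-3)·69 + (-0.9)·30.7 = -234.63.
variance of Z = a²·variance of R + b²·variance of D + 2ab·Cov[R, D] with a = -3, b = -0.9.
= (-3)²·72 + (-0.9)²·17 + 2·(-3)·(-0.9)·(-24.2)
= 648 + 13.77 + (-130.68) = 531.09.

E[Z] = -234.63, variance of Z = 531.09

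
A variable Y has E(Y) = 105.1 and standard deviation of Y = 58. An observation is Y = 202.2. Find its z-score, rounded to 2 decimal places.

z = (Y − E(Y)) / standard deviation of Y = (202.2 − 105.1) / 58 ≈ 1.67.

z = 1.67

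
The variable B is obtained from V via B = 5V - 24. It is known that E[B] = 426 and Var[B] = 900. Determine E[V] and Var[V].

E[V] = 90, Var[V] = 36

From B = 5V - 24: E[B] = a·E[V] + b, so E[V] = (E[B] − b)/a = (426 − (-24))/5 = 90.
Var[B] = a²·Var[V], so Var[V] = 900/5² = 36.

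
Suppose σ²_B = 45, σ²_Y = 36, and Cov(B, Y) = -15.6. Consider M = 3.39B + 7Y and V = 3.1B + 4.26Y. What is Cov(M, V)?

By bilinearity, Cov(M, V) = ac·σ²_B + bd·σ²_Y + (ad+bc)·Cov(B, Y), with a=3.39, b=7, c=3.1, d=4.26.
ac·σ²_B = 3.39·3.1·45 = 472.905
bd·σ²_Y = 7·4.26·36 = 1073.52
(ad+bc)·Cov(B, Y) = (36.1414)·(-15.6) = -563.80584
Cov(M, V) = 472.905 + 1073.52 + (-563.80584) = 982.61916.

Cov(M, V) = 982.61916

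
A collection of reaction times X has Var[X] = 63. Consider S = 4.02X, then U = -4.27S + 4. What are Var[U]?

Var[S] = 4.02²·63 = 1018.1052.
Var[U] = (-4.27)²·1018.1052 = 18563.01030108.

Var[U] = 18563.01030108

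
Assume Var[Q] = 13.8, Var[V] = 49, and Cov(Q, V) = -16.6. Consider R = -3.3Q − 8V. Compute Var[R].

Var[R] = a²·Var[Q] + b²·Var[V] + 2ab·Cov(Q, V) with a = -3.3, b = -8.
= (-3.3)²·13.8 + (-8)²·49 + 2·(-3.3)·(-8)·(-16.6)
= 150.282 + 3136 + (-876.48) = 2409.802.

Var[R] = 2409.802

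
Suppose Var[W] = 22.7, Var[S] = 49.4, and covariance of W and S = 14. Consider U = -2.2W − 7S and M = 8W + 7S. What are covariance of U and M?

By bilinearity, covariance of U and M = ac·Var[W] + bd·Var[S] + (ad+bc)·covariance of W and S, with a=-2.2, b=-7, c=8, d=7.
ac·Var[W] = (-2.2)·8·22.7 = -399.52
bd·Var[S] = (-7)·7·49.4 = -2420.6
(ad+bc)·covariance of W and S = (-71.4)·14 = -999.6
covariance of U and M = -399.52 + (-2420.6) + (-999.6) = -3819.72.

covariance of U and M = -3819.72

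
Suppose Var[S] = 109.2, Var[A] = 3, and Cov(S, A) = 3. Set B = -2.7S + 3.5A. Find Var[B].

Var[B] = a²·Var[S] + b²·Var[A] + 2ab·Cov(S, A) with a = -2.7, b = 3.5.
= (-2.7)²·109.2 + 3.5²·3 + 2·(-2.7)·3.5·3
= 796.068 + 36.75 + (-56.7) = 776.118.

Var[B] = 776.118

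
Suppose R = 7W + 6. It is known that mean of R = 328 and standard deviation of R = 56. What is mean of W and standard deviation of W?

mean of W = 46, standard deviation of W = 8

From R = 7W + 6: mean of R = a·mean of W + b, so mean of W = (mean of R − b)/a = (328 − 6)/7 = 46.
standard deviation of R = |a|·standard deviation of W, so standard deviation of W = 56/|7| = 8.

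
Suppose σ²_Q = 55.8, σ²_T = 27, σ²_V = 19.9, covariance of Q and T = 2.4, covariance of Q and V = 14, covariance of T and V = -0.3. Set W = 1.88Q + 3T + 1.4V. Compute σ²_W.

σ²_W = a²·σ²_Q + b²·σ²_T + c²·σ²_V + 2ab·covariance of Q and T + 2ac·covariance of Q and V + 2bc·covariance of T and V, with a = 1.88, b = 3, c = 1.4.
= 197.21952 + 243 + 39.004 + 27.072 + 73.696 + (-2.52)
= 577.47152.

σ²_W = 577.47152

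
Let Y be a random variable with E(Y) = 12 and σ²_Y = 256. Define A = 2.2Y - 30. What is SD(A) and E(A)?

SD(A) = 35.2, E(A) = -3.6

A = 2.2Y - 30 is linear with a = 2.2, b = -30.
SD(Y) = √256 = 16.
SD(A) = |a|·SD(Y) = |2.2|·16 = 35.2.
E(A) = a·E(Y) + b = 2.2·12 + (-30) = -3.6.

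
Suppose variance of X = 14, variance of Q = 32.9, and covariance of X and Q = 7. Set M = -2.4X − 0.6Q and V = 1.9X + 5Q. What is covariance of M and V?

covariance of M and V = -254.52

By bilinearity, covariance of M and V = ac·variance of X + bd·variance of Q + (ad+bc)·covariance of X and Q, with a=-2.4, b=-0.6, c=1.9, d=5.
ac·variance of X = (-2.4)·1.9·14 = -63.84
bd·variance of Q = (-0.6)·5·32.9 = -98.7
(ad+bc)·covariance of X and Q = (-13.14)·7 = -91.98
covariance of M and V = -63.84 + (-98.7) + (-91.98) = -254.52.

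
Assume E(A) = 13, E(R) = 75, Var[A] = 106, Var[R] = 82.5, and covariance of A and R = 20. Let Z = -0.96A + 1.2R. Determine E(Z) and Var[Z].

E(Z) = 77.52, Var[Z] = 170.4096

E(Z) = (-0.96)·E(A) + 1.2·E(R) = (-0.96)·13 + 1.2·75 = 77.52.
Var[Z] = a²·Var[A] + b²·Var[R] + 2ab·covariance of A and R with a = -0.96, b = 1.2.
= (-0.96)²·106 + 1.2²·82.5 + 2·(-0.96)·1.2·20
= 97.6896 + 118.8 + (-46.08) = 170.4096.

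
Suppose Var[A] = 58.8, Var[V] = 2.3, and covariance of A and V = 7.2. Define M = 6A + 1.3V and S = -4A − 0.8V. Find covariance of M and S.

covariance of M and S = -1485.592

By bilinearity, covariance of M and S = ac·Var[A] + bd·Var[V] + (ad+bc)·covariance of A and V, with a=6, b=1.3, c=-4, d=-0.8.
ac·Var[A] = 6·(-4)·58.8 = -1411.2
bd·Var[V] = 1.3·(-0.8)·2.3 = -2.392
(ad+bc)·covariance of A and V = (-10)·7.2 = -72
covariance of M and S = -1411.2 + (-2.392) + (-72) = -1485.592.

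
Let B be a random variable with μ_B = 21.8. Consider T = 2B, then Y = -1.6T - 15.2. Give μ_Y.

μ_T = 2·21.8 = 43.6.
μ_Y = (-1.6)·43.6 + (-15.2) = -84.96.

μ_Y = -84.96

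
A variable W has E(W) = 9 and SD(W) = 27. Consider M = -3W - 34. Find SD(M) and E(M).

M = -3W - 34 is linear with a = -3, b = -34.
SD(M) = |a|·SD(W) = |-3|·27 = 81.
E(M) = a·E(W) + b = (-3)·9 + (-34) = -61.

SD(M) = 81, E(M) = -61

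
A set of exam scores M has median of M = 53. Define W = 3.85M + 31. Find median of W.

median of W = 235.05

A linear map preserves order up to sign, so median of W = a·median of M + b = 3.85·53 + 31 = 235.05.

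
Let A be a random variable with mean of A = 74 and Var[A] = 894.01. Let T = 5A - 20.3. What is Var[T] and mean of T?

T = 5A - 20.3 is linear with a = 5, b = -20.3.
Var[T] = a²·Var[A] = 5²·894.01 = 22350.25 (the additive constant -20.3 does not affect variance).
mean of T = a·mean of A + b = 5·74 + (-20.3) = 349.7.

Var[T] = 22350.25, mean of T = 349.7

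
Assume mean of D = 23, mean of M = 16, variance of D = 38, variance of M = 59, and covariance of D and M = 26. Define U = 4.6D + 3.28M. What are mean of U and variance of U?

mean of U = 4.6·mean of D + 3.28·mean of M = 4.6·23 + 3.28·16 = 158.28.
variance of U = a²·variance of D + b²·variance of M + 2ab·covariance of D and M with a = 4.6, b = 3.28.
= 4.6²·38 + 3.28²·59 + 2·4.6·3.28·26
= 804.08 + 634.7456 + 784.576 = 2223.4016.

mean of U = 158.28, variance of U = 2223.4016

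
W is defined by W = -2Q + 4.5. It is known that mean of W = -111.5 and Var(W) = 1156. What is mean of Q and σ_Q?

From W = -2Q + 4.5: mean of W = a·mean of Q + b, so mean of Q = (mean of W − b)/a = (-111.5 − 4.5)/(-2) = 58.
σ_W = √1156 = 34.
σ_W = |a|·σ_Q, so σ_Q = 34/|-2| = 17.

mean of Q = 58, σ_Q = 17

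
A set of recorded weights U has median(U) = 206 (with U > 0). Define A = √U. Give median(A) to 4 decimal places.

median(A) = 14.3527

√U is monotone on this domain, so median(A) = √(206) ≈ 14.3527.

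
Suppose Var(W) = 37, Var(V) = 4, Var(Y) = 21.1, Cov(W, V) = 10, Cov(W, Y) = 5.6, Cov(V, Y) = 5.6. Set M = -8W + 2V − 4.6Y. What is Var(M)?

Var(M) = 2819.596

Var(M) = a²·Var(W) + b²·Var(V) + c²·Var(Y) + 2ab·Cov(W, V) + 2ac·Cov(W, Y) + 2bc·Cov(V, Y), with a = -8, b = 2, c = -4.6.
= 2368 + 16 + 446.476 + (-320) + 412.16 + (-103.04)
= 2819.596.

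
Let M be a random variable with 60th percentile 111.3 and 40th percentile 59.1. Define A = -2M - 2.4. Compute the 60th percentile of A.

Since a = -2 < 0 the transformation is decreasing, reversing order: the 60th percentile of A corresponds to the 40th percentile of M.
So P_{60}(A) = a·P_{40}(M) + b = (-2)·59.1 + (-2.4) = -120.6.

60th percentile of A = -120.6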